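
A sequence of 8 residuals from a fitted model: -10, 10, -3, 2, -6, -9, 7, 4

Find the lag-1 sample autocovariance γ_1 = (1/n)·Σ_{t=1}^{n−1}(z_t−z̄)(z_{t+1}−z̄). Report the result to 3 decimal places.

-16.096

Mean z̄ = (-10 + 10 − 3 + 2 − 6 − 9 + 7 + 4)/8 = -0.6250
Σ_{t=1}^{7}(z_t−z̄)(z_{t+1}−z̄) = -128.7656
γ_1 = -128.7656 / 8 = -16.096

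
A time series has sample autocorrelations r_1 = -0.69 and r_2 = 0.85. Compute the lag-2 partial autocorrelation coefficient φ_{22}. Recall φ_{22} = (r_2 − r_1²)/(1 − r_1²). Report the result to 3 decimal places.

φ_{22} = (r_2 − r_1²) / (1 − r_1²)
r_1² = (-0.69)² = 0.4761
Numerator = 0.85 − 0.4761 = 0.3739; denominator = 1 − 0.4761 = 0.5239
φ_{22} = 0.3739 / 0.5239 = 0.714

0.714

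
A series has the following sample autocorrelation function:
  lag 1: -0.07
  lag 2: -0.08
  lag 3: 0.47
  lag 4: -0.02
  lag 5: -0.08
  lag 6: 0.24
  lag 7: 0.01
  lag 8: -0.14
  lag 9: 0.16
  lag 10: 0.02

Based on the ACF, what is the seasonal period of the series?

The largest autocorrelation is r_3 = 0.47, with weaker echoes at lags 6 (0.24) and 9 (0.16); the remaining lags stay at or below 0.02.
The dominant spike at lag 3 indicates a seasonal period of 3.

3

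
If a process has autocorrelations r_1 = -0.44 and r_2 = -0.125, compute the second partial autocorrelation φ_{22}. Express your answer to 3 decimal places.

φ_{22} = (r_2 − r_1²) / (1 − r_1²)
r_1² = (-0.44)² = 0.1936
Numerator = -0.125 − 0.1936 = -0.3186; denominator = 1 − 0.1936 = 0.8064
φ_{22} = -0.3186 / 0.8064 = -0.395

-0.395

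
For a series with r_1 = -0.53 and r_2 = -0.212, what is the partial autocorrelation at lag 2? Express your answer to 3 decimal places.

-0.685

φ_{22} = (r_2 − r_1²) / (1 − r_1²)
r_1² = (-0.53)² = 0.2809
Numerator = -0.212 − 0.2809 = -0.4929; denominator = 1 − 0.2809 = 0.7191
φ_{22} = -0.4929 / 0.7191 = -0.685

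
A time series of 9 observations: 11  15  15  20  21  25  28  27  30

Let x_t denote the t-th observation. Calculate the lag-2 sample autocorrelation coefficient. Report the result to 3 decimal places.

0.417

Mean x̄ = (11 + 15 + 15 + 20 + 21 + 25 + 28 + 27 + 30)/9 = 21.3333
Numerator Σ_{t=1}^{7}(x_t−x̄)(x_{t+2}−x̄) = 147.4444
Denominator Σ(x_t−x̄)² = 354.0000
r_2 = 147.4444 / 354.0000 = 0.417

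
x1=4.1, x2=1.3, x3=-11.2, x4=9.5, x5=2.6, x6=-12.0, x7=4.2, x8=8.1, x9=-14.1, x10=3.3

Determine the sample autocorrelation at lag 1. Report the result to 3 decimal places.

-0.450

Mean x̄ = (4.1 + 1.3 − 11.2 + 9.5 + 2.6 − 12.0 + 4.2 + 8.1 − 14.1 + 3.3)/10 = -0.4200
Numerator Σ_{t=1}^{9}(x_t−x̄)(x_{t+1}−x̄) = -304.2984
Denominator Σ(x_t−x̄)² = 676.1360
r_1 = -304.2984 / 676.1360 = -0.450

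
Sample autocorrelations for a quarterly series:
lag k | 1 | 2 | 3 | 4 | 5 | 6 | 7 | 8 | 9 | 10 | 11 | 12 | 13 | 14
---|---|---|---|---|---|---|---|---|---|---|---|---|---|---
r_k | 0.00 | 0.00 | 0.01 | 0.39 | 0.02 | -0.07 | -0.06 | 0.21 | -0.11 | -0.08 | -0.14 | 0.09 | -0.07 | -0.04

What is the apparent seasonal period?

The largest autocorrelation is r_4 = 0.39, with a weaker echo at lag 8 (0.21); the remaining lags stay at or below 0.09.
The dominant spike at lag 4 indicates a seasonal period of 4.

4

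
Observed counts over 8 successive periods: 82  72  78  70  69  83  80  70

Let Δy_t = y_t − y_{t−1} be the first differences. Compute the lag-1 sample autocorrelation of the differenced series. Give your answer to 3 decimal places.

First differences Δy: -10, 6, -8, -1, 14, -3, -10
Mean of differences = -1.7143
Numerator Σ(Δy_t−Δȳ)(Δy_{t+1}−Δȳ) = -115.2245
Denominator Σ(Δy_t−Δȳ)² = 485.4286
r_1(Δy) = -115.2245 / 485.4286 = -0.237

-0.237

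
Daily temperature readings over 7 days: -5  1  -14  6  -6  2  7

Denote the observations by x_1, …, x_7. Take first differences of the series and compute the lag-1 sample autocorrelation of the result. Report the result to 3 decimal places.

First differences Δx: 6, -15, 20, -12, 8, 5
Mean of differences = 2.0000
Numerator Σ(Δx_t−Δx̄)(Δx_{t+1}−Δx̄) = -692.0000
Denominator Σ(Δx_t−Δx̄)² = 870.0000
r_1(Δx) = -692.0000 / 870.0000 = -0.795

-0.795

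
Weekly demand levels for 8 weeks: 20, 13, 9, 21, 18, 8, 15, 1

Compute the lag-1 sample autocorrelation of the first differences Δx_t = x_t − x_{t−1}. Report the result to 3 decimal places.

First differences Δx: -7, -4, 12, -3, -10, 7, -14
Mean of differences = -2.7143
Numerator Σ(Δx_t−Δx̄)(Δx_{t+1}−Δx̄) = -195.9388
Denominator Σ(Δx_t−Δx̄)² = 511.4286
r_1(Δx) = -195.9388 / 511.4286 = -0.383

-0.383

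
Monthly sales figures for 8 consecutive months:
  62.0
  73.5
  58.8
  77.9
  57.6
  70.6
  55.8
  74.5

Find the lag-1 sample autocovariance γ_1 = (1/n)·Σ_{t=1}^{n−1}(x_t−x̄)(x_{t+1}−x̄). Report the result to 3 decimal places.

Mean x̄ = (62.0 + 73.5 + 58.8 + 77.9 + 57.6 + 70.6 + 55.8 + 74.5)/8 = 66.3375
Deviations: -4.3375, 7.1625, -7.5375, 11.5625, -8.7375, 4.2625, -10.5375, 8.1625
Σ_{t=1}^{7}(x_t−x̄)(x_{t+1}−x̄) = -441.4064
γ_1 = -441.4064 / 8 = -55.176

-55.176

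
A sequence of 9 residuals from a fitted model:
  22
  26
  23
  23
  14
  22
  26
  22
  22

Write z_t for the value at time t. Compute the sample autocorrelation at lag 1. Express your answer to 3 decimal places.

Mean z̄ = (22 + 26 + 23 + 23 + 14 + 22 + 26 + 22 + 22)/9 = 22.2222
Numerator Σ_{t=1}^{8}(z_t−z̄)(z_{t+1}−z̄) = -3.4938
Denominator Σ(z_t−z̄)² = 97.5556
r_1 = -3.4938 / 97.5556 = -0.036

-0.036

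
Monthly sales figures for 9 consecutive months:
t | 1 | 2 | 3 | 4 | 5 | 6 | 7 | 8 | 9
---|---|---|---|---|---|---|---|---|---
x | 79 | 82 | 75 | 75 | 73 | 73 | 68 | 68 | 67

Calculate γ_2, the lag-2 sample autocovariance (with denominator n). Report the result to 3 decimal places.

6.679

Mean x̄ = (79 + 82 + 75 + 75 + 73 + 73 + 68 + 68 + 67)/9 = 73.3333
Σ_{t=1}^{7}(x_t−x̄)(x_{t+2}−x̄) = 60.1111
γ_2 = 60.1111 / 9 = 6.679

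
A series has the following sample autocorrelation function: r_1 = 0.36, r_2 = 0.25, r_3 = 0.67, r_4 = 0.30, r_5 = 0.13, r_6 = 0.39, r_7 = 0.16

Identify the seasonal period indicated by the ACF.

3

The largest autocorrelation is r_3 = 0.67, with a weaker echo at lag 6 (0.39); the remaining lags stay at or below 0.36. The elevated value at lag 1 (0.36), dropping to 0.25 at lag 2, reflects decaying short-term dependence rather than seasonality.
The dominant spike at lag 3 indicates a seasonal period of 3.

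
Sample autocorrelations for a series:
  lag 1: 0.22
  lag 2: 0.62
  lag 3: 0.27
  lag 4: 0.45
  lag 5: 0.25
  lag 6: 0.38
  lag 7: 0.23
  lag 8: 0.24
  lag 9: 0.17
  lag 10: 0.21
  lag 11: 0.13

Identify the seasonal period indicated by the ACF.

The largest autocorrelation is r_2 = 0.62, with weaker echoes at lags 4 (0.45) and 6 (0.38); the remaining lags stay at or below 0.27.
The dominant spike at lag 2 indicates a seasonal period of 2.

2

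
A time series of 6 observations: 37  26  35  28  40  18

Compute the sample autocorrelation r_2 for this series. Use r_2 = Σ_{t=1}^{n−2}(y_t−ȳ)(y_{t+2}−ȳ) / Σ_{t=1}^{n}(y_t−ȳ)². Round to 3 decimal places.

0.340

Mean ȳ = (37 + 26 + 35 + 28 + 40 + 18)/6 = 30.6667
Deviations from mean: 6.3333, -4.6667, 4.3333, -2.6667, 9.3333, -12.6667
Numerator Σ_{t=1}^{4}(y_t−ȳ)(y_{t+2}−ȳ) = 114.1111
Denominator Σ(y_t−ȳ)² = 335.3333
r_2 = 114.1111 / 335.3333 = 0.340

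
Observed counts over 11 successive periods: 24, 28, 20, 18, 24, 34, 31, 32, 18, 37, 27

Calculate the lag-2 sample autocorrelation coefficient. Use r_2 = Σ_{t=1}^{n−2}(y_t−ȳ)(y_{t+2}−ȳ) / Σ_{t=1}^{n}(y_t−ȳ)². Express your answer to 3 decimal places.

0.006

Mean ȳ = (24 + 28 + 20 + 18 + 24 + 34 + 31 + 32 + 18 + 37 + 27)/11 = 26.6364
Numerator Σ_{t=1}^{9}(y_t−ȳ)(y_{t+2}−ȳ) = 2.3719
Denominator Σ(y_t−ȳ)² = 418.5455
r_2 = 2.3719 / 418.5455 = 0.006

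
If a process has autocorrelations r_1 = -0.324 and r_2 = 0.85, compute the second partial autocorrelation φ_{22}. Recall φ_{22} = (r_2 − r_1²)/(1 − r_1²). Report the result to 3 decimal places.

φ_{22} = (r_2 − r_1²) / (1 − r_1²)
r_1² = (-0.324)² = 0.104976
Numerator = 0.85 − 0.1050 = 0.7450; denominator = 1 − 0.1050 = 0.8950
φ_{22} = 0.7450 / 0.8950 = 0.832

0.832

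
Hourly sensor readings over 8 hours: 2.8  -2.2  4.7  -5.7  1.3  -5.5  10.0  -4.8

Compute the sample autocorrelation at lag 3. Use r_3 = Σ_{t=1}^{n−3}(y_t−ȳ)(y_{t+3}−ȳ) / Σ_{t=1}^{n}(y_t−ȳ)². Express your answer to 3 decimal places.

Mean ȳ = (2.8 − 2.2 + 4.7 − 5.7 + 1.3 − 5.5 + 10.0 − 4.8)/8 = 0.0750
Σ(y_t−ȳ)(y_{t+3}−ȳ) = (-15.7369) + (-2.7869) + (-25.7844) + (-57.3169) + (-5.9719) = -107.5969
Denominator Σ(y_t−ȳ)² = 222.1950
r_3 = -107.5969 / 222.1950 = -0.484

-0.484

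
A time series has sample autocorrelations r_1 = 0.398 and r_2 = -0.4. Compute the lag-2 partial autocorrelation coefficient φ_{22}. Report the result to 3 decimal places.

φ_{22} = (r_2 − r_1²) / (1 − r_1²)
r_1² = (0.398)² = 0.158404
Numerator = -0.4 − 0.1584 = -0.5584; denominator = 1 − 0.1584 = 0.8416
φ_{22} = -0.5584 / 0.8416 = -0.664

-0.664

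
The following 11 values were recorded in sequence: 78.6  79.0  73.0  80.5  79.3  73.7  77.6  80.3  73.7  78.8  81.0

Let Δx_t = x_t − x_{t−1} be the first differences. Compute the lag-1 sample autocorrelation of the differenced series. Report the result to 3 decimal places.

-0.457

First differences Δx: 0.4, -6.0, 7.5, -1.2, -5.6, 3.9, 2.7, -6.6, 5.1, 2.2
Mean of differences = 0.2400
Numerator Σ(Δx_t−Δx̄)(Δx_{t+1}−Δx̄) = -101.2596
Denominator Σ(Δx_t−Δx̄)² = 221.5440
r_1(Δx) = -101.2596 / 221.5440 = -0.457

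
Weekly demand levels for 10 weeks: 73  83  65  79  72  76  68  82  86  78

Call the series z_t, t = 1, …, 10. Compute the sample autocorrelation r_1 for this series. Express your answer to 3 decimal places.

-0.274

Mean z̄ = (73 + 83 + 65 + 79 + 72 + 76 + 68 + 82 + 86 + 78)/10 = 76.2000
Numerator Σ_{t=1}^{9}(z_t−z̄)(z_{t+1}−z̄) = -111.6400
Denominator Σ(z_t−z̄)² = 407.6000
r_1 = -111.6400 / 407.6000 = -0.274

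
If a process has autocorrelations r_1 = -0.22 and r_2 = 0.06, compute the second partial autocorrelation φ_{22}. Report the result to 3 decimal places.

φ_{22} = (r_2 − r_1²) / (1 − r_1²)
r_1² = (-0.22)² = 0.0484
Numerator = 0.06 − 0.0484 = 0.0116; denominator = 1 − 0.0484 = 0.9516
φ_{22} = 0.0116 / 0.9516 = 0.012

0.012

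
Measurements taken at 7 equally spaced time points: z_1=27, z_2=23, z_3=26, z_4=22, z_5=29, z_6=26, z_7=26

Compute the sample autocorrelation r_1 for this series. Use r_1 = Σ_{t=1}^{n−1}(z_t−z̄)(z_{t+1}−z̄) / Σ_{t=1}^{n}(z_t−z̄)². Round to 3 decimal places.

Mean z̄ = (27 + 23 + 26 + 22 + 29 + 26 + 26)/7 = 25.5714
Numerator Σ_{t=1}^{6}(z_t−z̄)(z_{t+1}−z̄) = -16.8980
Denominator Σ(z_t−z̄)² = 33.7143
r_1 = -16.8980 / 33.7143 = -0.501

-0.501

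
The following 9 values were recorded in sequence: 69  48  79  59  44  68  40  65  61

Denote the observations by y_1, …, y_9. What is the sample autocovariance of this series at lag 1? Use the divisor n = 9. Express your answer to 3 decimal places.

-81.759

Mean ȳ = (69 + 48 + 79 + 59 + 44 + 68 + 40 + 65 + 61)/9 = 59.2222
Σ_{t=1}^{8}(y_t−ȳ)(y_{t+1}−ȳ) = -735.8272
γ_1 = -735.8272 / 9 = -81.759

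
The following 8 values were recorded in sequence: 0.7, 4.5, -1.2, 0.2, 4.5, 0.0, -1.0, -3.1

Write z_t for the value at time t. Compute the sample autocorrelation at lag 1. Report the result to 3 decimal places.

-0.056

Mean z̄ = (0.7 + 4.5 − 1.2 + 0.2 + 4.5 + 0.0 − 1.0 − 3.1)/8 = 0.5750
Numerator Σ_{t=1}^{7}(z_t−z̄)(z_{t+1}−z̄) = -2.8456
Denominator Σ(z_t−z̄)² = 50.4350
r_1 = -2.8456 / 50.4350 = -0.056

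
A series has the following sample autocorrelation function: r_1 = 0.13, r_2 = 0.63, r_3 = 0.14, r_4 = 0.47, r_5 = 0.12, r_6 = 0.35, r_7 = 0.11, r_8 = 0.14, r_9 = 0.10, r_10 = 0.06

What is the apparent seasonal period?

The largest autocorrelation is r_2 = 0.63, with weaker echoes at lags 4 (0.47) and 6 (0.35); the remaining lags stay at or below 0.14.
The dominant spike at lag 2 indicates a seasonal period of 2.

2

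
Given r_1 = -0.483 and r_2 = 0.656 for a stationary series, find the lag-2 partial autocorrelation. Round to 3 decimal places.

0.551

φ_{22} = (r_2 − r_1²) / (1 − r_1²)
r_1² = (-0.483)² = 0.233289
Numerator = 0.656 − 0.2333 = 0.4227; denominator = 1 − 0.2333 = 0.7667
φ_{22} = 0.4227 / 0.7667 = 0.551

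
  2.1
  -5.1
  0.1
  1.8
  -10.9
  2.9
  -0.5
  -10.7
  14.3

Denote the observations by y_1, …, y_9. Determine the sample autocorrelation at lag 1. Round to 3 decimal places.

Mean ȳ = (2.1 − 5.1 + 0.1 + 1.8 − 10.9 + 2.9 − 0.5 − 10.7 + 14.3)/9 = -0.6667
Numerator Σ_{t=1}^{8}(y_t−ȳ)(y_{t+1}−ȳ) = -226.7578
Denominator Σ(y_t−ȳ)² = 476.1200
r_1 = -226.7578 / 476.1200 = -0.476

-0.476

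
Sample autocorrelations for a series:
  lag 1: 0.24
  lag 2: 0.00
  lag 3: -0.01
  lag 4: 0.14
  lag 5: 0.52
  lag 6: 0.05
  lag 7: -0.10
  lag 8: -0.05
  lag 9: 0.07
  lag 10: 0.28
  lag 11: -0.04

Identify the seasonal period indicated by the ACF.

5

The largest autocorrelation is r_5 = 0.52, with a weaker echo at lag 10 (0.28); the remaining lags stay at or below 0.24. The elevated value at lag 1 (0.24), dropping to 0.00 at lag 2, reflects decaying short-term dependence rather than seasonality.
The dominant spike at lag 5 indicates a seasonal period of 5.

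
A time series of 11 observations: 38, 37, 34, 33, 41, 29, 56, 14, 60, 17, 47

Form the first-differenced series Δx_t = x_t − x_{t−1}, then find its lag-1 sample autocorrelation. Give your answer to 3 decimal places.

-0.890

First differences Δx: -1, -3, -1, 8, -12, 27, -42, 46, -43, 30
Mean of differences = 0.9000
Numerator Σ(Δx_t−Δx̄)(Δx_{t+1}−Δx̄) = -6738.8100
Denominator Σ(Δx_t−Δx̄)² = 7568.9000
r_1(Δx) = -6738.8100 / 7568.9000 = -0.890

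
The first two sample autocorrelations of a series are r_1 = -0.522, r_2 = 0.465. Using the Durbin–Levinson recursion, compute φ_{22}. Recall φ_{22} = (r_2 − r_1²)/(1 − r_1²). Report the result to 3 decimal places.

φ_{22} = (r_2 − r_1²) / (1 − r_1²)
r_1² = (-0.522)² = 0.272484
Numerator = 0.465 − 0.2725 = 0.1925; denominator = 1 − 0.2725 = 0.7275
φ_{22} = 0.1925 / 0.7275 = 0.265

0.265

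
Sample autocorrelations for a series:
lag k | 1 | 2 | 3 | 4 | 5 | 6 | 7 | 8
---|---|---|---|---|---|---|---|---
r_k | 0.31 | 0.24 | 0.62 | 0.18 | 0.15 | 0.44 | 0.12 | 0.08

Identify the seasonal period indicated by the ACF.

The largest autocorrelation is r_3 = 0.62, with a weaker echo at lag 6 (0.44); the remaining lags stay at or below 0.31. The elevated value at lag 1 (0.31), dropping to 0.24 at lag 2, reflects decaying short-term dependence rather than seasonality.
The dominant spike at lag 3 indicates a seasonal period of 3.

3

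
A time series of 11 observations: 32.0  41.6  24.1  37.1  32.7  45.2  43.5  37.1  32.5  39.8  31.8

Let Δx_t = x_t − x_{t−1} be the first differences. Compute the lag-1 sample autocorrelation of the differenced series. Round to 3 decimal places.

-0.628

First differences Δx: 9.6, -17.5, 13.0, -4.4, 12.5, -1.7, -6.4, -4.6, 7.3, -8.0
Mean of differences = -0.0200
Numerator Σ(Δx_t−Δx̄)(Δx_{t+1}−Δx̄) = -580.6464
Denominator Σ(Δx_t−Δx̄)² = 925.3160
r_1(Δx) = -580.6464 / 925.3160 = -0.628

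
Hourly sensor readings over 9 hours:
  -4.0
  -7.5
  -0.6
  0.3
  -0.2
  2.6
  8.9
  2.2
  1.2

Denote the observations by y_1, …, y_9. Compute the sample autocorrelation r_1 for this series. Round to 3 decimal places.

Mean ȳ = (-4.0 − 7.5 − 0.6 + 0.3 − 0.2 + 2.6 + 8.9 + 2.2 + 1.2)/9 = 0.3222
Numerator Σ_{t=1}^{8}(y_t−ȳ)(y_{t+1}−ȳ) = 77.1595
Denominator Σ(y_t−ȳ)² = 164.0556
r_1 = 77.1595 / 164.0556 = 0.470

0.470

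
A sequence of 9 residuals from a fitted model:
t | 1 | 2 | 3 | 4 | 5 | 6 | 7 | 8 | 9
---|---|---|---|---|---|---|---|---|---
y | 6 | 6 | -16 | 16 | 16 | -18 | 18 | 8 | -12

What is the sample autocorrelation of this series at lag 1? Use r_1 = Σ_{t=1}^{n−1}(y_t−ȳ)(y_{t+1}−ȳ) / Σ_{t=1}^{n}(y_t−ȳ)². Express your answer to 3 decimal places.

Mean ȳ = (6 + 6 − 16 + 16 + 16 − 18 + 18 + 8 − 12)/9 = 2.6667
Numerator Σ_{t=1}^{8}(y_t−ȳ)(y_{t+1}−ȳ) = -711.1111
Denominator Σ(y_t−ȳ)² = 1632.0000
r_1 = -711.1111 / 1632.0000 = -0.436

-0.436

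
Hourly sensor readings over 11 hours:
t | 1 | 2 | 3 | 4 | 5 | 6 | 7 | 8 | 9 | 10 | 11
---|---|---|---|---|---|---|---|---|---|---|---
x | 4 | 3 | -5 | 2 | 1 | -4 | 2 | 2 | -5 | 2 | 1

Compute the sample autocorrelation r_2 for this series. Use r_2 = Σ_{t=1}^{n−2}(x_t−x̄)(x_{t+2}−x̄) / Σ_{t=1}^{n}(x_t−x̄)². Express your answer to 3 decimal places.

Mean x̄ = (4 + 3 − 5 + 2 + 1 − 4 + 2 + 2 − 5 + 2 + 1)/11 = 0.2727
Numerator Σ_{t=1}^{9}(x_t−x̄)(x_{t+2}−x̄) = -42.2397
Denominator Σ(x_t−x̄)² = 108.1818
r_2 = -42.2397 / 108.1818 = -0.390

-0.390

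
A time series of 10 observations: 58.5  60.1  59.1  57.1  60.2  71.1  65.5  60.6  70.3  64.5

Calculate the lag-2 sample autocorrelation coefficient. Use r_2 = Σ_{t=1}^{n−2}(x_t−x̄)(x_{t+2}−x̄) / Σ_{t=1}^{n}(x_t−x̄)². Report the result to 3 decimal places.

Mean x̄ = (58.5 + 60.1 + 59.1 + 57.1 + 60.2 + 71.1 + 65.5 + 60.6 + 70.3 + 64.5)/10 = 62.7000
Numerator Σ_{t=1}^{8}(x_t−x̄)(x_{t+2}−x̄) = -15.5000
Denominator Σ(x_t−x̄)² = 218.7800
r_2 = -15.5000 / 218.7800 = -0.071

-0.071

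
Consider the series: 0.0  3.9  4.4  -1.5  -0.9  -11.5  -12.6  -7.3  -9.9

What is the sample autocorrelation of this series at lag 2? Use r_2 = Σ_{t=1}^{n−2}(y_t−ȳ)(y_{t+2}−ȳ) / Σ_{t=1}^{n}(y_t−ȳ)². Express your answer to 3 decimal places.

0.322

Mean ȳ = (0.0 + 3.9 + 4.4 − 1.5 − 0.9 − 11.5 − 12.6 − 7.3 − 9.9)/9 = -3.9333
Σ(y_t−ȳ)(y_{t+2}−ȳ) = (32.7778) + (19.0611) + (25.2778) + (-18.4122) + (-26.2889) + (25.4744) + (51.7111) = 109.6011
Denominator Σ(y_t−ȳ)² = 340.7000
r_2 = 109.6011 / 340.7000 = 0.322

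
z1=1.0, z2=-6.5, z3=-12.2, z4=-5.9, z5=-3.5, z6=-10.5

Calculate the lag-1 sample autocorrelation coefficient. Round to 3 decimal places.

Mean z̄ = (1.0 − 6.5 − 12.2 − 5.9 − 3.5 − 10.5)/6 = -6.2667
Σ(z_t−z̄)(z_{t+1}−z̄) = (-1.6956) + (1.3844) + (-2.1756) + (1.0144) + (-11.7122) = -13.1844
Denominator Σ(z_t−z̄)² = 113.7733
r_1 = -13.1844 / 113.7733 = -0.116

-0.116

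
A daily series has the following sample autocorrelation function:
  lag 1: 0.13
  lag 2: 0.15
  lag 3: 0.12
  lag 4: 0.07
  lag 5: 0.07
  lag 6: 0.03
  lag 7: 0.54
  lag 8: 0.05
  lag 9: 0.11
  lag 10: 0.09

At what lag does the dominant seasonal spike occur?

7

The largest autocorrelation is r_7 = 0.54; the remaining lags stay at or below 0.15.
The dominant spike at lag 7 indicates a seasonal period of 7.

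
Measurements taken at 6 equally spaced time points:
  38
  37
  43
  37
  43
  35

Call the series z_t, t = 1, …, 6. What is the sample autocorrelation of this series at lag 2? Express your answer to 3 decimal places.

Mean z̄ = (38 + 37 + 43 + 37 + 43 + 35)/6 = 38.8333
Deviations from mean: -0.8333, -1.8333, 4.1667, -1.8333, 4.1667, -3.8333
Σ(z_t−z̄)(z_{t+2}−z̄) = (-3.4722) + (3.3611) + (17.3611) + (7.0278) = 24.2778
Denominator Σ(z_t−z̄)² = 56.8333
r_2 = 24.2778 / 56.8333 = 0.427

0.427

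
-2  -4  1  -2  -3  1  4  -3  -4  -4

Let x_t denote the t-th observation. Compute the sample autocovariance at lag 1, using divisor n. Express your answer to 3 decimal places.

Mean x̄ = (-2 − 4 + 1 − 2 − 3 + 1 + 4 − 3 − 4 − 4)/10 = -1.6000
Σ_{t=1}^{9}(x_t−x̄)(x_{t+1}−x̄) = 6.4400
γ_1 = 6.4400 / 10 = 0.644

0.644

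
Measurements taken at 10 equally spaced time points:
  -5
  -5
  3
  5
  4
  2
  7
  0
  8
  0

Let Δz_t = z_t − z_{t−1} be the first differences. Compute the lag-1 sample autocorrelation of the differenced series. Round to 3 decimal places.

-0.575

First differences Δz: 0, 8, 2, -1, -2, 5, -7, 8, -8
Mean of differences = 0.5556
Numerator Σ(Δz_t−Δz̄)(Δz_{t+1}−Δz̄) = -156.5309
Denominator Σ(Δz_t−Δz̄)² = 272.2222
r_1(Δz) = -156.5309 / 272.2222 = -0.575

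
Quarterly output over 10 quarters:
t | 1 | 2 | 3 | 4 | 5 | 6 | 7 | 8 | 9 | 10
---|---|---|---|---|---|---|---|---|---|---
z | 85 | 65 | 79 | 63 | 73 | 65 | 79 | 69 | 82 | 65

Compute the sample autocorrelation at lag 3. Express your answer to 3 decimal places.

Mean z̄ = (85 + 65 + 79 + 63 + 73 + 65 + 79 + 69 + 82 + 65)/10 = 72.5000
Σ(z_t−z̄)(z_{t+3}−z̄) = (-118.7500) + (-3.7500) + (-48.7500) + (-61.7500) + (-1.7500) + (-71.2500) + (-48.7500) = -354.7500
Denominator Σ(z_t−z̄)² = 602.5000
r_3 = -354.7500 / 602.5000 = -0.589

-0.589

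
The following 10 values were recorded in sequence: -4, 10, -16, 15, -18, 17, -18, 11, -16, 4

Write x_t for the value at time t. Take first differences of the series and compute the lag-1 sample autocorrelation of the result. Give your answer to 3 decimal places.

First differences Δx: 14, -26, 31, -33, 35, -35, 29, -27, 20
Mean of differences = 0.8889
Numerator Σ(Δx_t−Δx̄)(Δx_{t+1}−Δx̄) = -6888.6790
Denominator Σ(Δx_t−Δx̄)² = 7334.8889
r_1(Δx) = -6888.6790 / 7334.8889 = -0.939

-0.939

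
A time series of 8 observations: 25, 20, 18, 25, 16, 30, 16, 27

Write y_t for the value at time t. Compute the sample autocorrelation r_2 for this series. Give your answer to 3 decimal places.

Mean ȳ = (25 + 20 + 18 + 25 + 16 + 30 + 16 + 27)/8 = 22.1250
Σ(y_t−ȳ)(y_{t+2}−ȳ) = (-11.8594) + (-6.1094) + (25.2656) + (22.6406) + (37.5156) + (38.3906) = 105.8438
Denominator Σ(y_t−ȳ)² = 198.8750
r_2 = 105.8438 / 198.8750 = 0.532

0.532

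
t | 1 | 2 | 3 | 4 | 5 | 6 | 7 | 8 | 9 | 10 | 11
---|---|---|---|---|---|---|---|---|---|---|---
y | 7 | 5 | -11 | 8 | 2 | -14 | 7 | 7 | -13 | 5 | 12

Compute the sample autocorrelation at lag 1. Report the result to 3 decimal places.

Mean ȳ = (7 + 5 − 11 + 8 + 2 − 14 + 7 + 7 − 13 + 5 + 12)/11 = 1.3636
Numerator Σ_{t=1}^{10}(y_t−ȳ)(y_{t+1}−ȳ) = -261.4050
Denominator Σ(y_t−ȳ)² = 874.5455
r_1 = -261.4050 / 874.5455 = -0.299

-0.299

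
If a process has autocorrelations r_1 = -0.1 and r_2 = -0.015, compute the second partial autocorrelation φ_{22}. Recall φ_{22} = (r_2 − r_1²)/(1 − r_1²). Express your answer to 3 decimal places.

-0.025

φ_{22} = (r_2 − r_1²) / (1 − r_1²)
r_1² = (-0.1)² = 0.01
Numerator = -0.015 − 0.0100 = -0.0250; denominator = 1 − 0.0100 = 0.9900
φ_{22} = -0.0250 / 0.9900 = -0.025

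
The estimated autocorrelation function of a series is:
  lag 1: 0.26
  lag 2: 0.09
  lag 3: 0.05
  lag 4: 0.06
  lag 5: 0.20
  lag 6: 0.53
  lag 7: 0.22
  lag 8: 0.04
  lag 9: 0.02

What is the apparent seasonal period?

The largest autocorrelation is r_6 = 0.53; the remaining lags stay at or below 0.26. The elevated value at lag 1 (0.26), dropping to 0.09 at lag 2, reflects decaying short-term dependence rather than seasonality.
The dominant spike at lag 6 indicates a seasonal period of 6.

6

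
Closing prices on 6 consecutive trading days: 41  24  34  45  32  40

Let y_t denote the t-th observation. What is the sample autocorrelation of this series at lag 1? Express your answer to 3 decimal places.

-0.371

Mean ȳ = (41 + 24 + 34 + 45 + 32 + 40)/6 = 36.0000
Deviations from mean: 5.0000, -12.0000, -2.0000, 9.0000, -4.0000, 4.0000
Σ(y_t−ȳ)(y_{t+1}−ȳ) = (-60.0000) + (24.0000) + (-18.0000) + (-36.0000) + (-16.0000) = -106.0000
Denominator Σ(y_t−ȳ)² = 286.0000
r_1 = -106.0000 / 286.0000 = -0.371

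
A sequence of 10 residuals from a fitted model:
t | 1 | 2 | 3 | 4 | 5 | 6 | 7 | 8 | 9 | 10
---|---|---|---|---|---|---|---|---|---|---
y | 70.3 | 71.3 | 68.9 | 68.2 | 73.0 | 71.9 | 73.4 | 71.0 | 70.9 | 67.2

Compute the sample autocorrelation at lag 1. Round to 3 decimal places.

0.106

Mean ȳ = (70.3 + 71.3 + 68.9 + 68.2 + 73.0 + 71.9 + 73.4 + 71.0 + 70.9 + 67.2)/10 = 70.6100
Numerator Σ_{t=1}^{9}(y_t−ȳ)(y_{t+1}−ȳ) = 3.8619
Denominator Σ(y_t−ȳ)² = 36.3290
r_1 = 3.8619 / 36.3290 = 0.106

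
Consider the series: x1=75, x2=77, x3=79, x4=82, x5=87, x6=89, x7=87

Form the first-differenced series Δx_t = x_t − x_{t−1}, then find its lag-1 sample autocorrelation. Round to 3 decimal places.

First differences Δx: 2, 2, 3, 5, 2, -2
Mean of differences = 2.0000
Numerator Σ(Δx_t−Δx̄)(Δx_{t+1}−Δx̄) = 3.0000
Denominator Σ(Δx_t−Δx̄)² = 26.0000
r_1(Δx) = 3.0000 / 26.0000 = 0.115

0.115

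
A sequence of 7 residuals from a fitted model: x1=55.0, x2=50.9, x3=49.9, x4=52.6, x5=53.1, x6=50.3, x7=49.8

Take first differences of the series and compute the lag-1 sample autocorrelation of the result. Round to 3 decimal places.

First differences Δx: -4.1, -1.0, 2.7, 0.5, -2.8, -0.5
Mean of differences = -0.8667
Numerator Σ(Δx_t−Δx̄)(Δx_{t+1}−Δx̄) = 1.4789
Denominator Σ(Δx_t−Δx̄)² = 28.9333
r_1(Δx) = 1.4789 / 28.9333 = 0.051

0.051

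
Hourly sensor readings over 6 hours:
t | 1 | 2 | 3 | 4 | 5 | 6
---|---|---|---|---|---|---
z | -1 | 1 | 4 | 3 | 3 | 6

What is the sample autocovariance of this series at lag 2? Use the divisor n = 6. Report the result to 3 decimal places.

Mean z̄ = (-1 + 1 + 4 + 3 + 3 + 6)/6 = 2.6667
Deviations: -3.6667, -1.6667, 1.3333, 0.3333, 0.3333, 3.3333
Σ_{t=1}^{4}(z_t−z̄)(z_{t+2}−z̄) = -3.8889
γ_2 = -3.8889 / 6 = -0.648

-0.648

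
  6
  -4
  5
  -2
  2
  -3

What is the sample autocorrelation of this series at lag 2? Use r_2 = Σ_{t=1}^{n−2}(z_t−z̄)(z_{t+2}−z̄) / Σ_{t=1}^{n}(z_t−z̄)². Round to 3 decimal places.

Mean z̄ = (6 − 4 + 5 − 2 + 2 − 3)/6 = 0.6667
Numerator Σ_{t=1}^{4}(z_t−z̄)(z_{t+2}−z̄) = 51.1111
Denominator Σ(z_t−z̄)² = 91.3333
r_2 = 51.1111 / 91.3333 = 0.560

0.560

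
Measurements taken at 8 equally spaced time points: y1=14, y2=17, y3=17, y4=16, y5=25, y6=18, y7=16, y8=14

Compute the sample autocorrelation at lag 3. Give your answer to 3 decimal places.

Mean ȳ = (14 + 17 + 17 + 16 + 25 + 18 + 16 + 14)/8 = 17.1250
Deviations from mean: -3.1250, -0.1250, -0.1250, -1.1250, 7.8750, 0.8750, -1.1250, -3.1250
Numerator Σ_{t=1}^{5}(y_t−ȳ)(y_{t+3}−ȳ) = -20.9219
Denominator Σ(y_t−ȳ)² = 84.8750
r_3 = -20.9219 / 84.8750 = -0.247

-0.247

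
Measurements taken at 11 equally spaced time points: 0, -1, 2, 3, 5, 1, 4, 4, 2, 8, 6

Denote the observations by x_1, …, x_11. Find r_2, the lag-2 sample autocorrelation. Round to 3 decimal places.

Mean x̄ = (0 − 1 + 2 + 3 + 5 + 1 + 4 + 4 + 2 + 8 + 6)/11 = 3.0909
Numerator Σ_{t=1}^{9}(x_t−x̄)(x_{t+2}−x̄) = 1.9835
Denominator Σ(x_t−x̄)² = 70.9091
r_2 = 1.9835 / 70.9091 = 0.028

0.028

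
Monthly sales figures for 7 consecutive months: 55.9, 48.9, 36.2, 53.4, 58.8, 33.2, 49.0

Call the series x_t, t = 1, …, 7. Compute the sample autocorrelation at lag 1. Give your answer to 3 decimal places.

-0.324

Mean x̄ = (55.9 + 48.9 + 36.2 + 53.4 + 58.8 + 33.2 + 49.0)/7 = 47.9143
Σ(x_t−x̄)(x_{t+1}−x̄) = (7.8716) + (-11.5469) + (-64.2612) + (59.7159) + (-160.1755) + (-15.9755) = -184.3716
Denominator Σ(x_t−x̄)² = 568.2486
r_1 = -184.3716 / 568.2486 = -0.324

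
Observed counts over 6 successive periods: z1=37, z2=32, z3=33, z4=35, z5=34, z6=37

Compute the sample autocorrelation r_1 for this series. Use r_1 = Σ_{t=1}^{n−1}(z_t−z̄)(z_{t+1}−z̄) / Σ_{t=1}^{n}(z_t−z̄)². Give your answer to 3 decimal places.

-0.193

Mean z̄ = (37 + 32 + 33 + 35 + 34 + 37)/6 = 34.6667
Deviations from mean: 2.3333, -2.6667, -1.6667, 0.3333, -0.6667, 2.3333
Σ(z_t−z̄)(z_{t+1}−z̄) = (-6.2222) + (4.4444) + (-0.5556) + (-0.2222) + (-1.5556) = -4.1111
Denominator Σ(z_t−z̄)² = 21.3333
r_1 = -4.1111 / 21.3333 = -0.193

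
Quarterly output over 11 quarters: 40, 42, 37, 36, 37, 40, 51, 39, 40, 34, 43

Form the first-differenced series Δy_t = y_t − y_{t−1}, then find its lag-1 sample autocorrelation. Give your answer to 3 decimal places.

-0.407

First differences Δy: 2, -5, -1, 1, 3, 11, -12, 1, -6, 9
Mean of differences = 0.3000
Numerator Σ(Δy_t−Δȳ)(Δy_{t+1}−Δȳ) = -171.6900
Denominator Σ(Δy_t−Δȳ)² = 422.1000
r_1(Δy) = -171.6900 / 422.1000 = -0.407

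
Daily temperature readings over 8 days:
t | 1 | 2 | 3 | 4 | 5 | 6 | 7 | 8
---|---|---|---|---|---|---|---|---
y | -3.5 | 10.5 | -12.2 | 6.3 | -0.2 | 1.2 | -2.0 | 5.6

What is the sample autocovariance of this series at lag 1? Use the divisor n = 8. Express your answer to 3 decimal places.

Mean ȳ = (-3.5 + 10.5 − 12.2 + 6.3 − 0.2 + 1.2 − 2.0 + 5.6)/8 = 0.7125
Σ_{t=1}^{7}(y_t−ȳ)(y_{t+1}−ȳ) = -259.8827
γ_1 = -259.8827 / 8 = -32.485

-32.485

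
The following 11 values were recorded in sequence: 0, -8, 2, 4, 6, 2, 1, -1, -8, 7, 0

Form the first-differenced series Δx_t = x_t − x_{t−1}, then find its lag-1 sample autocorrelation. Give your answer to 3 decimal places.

-0.492

First differences Δx: -8, 10, 2, 2, -4, -1, -2, -7, 15, -7
Mean of differences = 0.0000
Numerator Σ(Δx_t−Δx̄)(Δx_{t+1}−Δx̄) = -254.0000
Denominator Σ(Δx_t−Δx̄)² = 516.0000
r_1(Δx) = -254.0000 / 516.0000 = -0.492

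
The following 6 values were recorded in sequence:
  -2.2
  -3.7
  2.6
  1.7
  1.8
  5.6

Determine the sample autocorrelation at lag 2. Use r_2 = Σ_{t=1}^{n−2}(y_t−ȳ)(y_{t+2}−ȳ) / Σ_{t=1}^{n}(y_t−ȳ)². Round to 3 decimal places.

-0.067

Mean ȳ = (-2.2 − 3.7 + 2.6 + 1.7 + 1.8 + 5.6)/6 = 0.9667
Deviations from mean: -3.1667, -4.6667, 1.6333, 0.7333, 0.8333, 4.6333
Σ(y_t−ȳ)(y_{t+2}−ȳ) = (-5.1722) + (-3.4222) + (1.3611) + (3.3978) = -3.8356
Denominator Σ(y_t−ȳ)² = 57.1733
r_2 = -3.8356 / 57.1733 = -0.067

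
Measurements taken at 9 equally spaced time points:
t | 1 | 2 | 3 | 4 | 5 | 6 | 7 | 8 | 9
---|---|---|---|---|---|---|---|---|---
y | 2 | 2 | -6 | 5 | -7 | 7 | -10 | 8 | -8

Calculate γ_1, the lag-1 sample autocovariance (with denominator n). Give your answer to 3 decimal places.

-37.487

Mean ȳ = (2 + 2 − 6 + 5 − 7 + 7 − 10 + 8 − 8)/9 = -0.7778
Σ_{t=1}^{8}(y_t−ȳ)(y_{t+1}−ȳ) = -337.3827
γ_1 = -337.3827 / 9 = -37.487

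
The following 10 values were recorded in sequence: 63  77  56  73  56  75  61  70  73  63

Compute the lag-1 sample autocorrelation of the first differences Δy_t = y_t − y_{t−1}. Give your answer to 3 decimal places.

First differences Δy: 14, -21, 17, -17, 19, -14, 9, 3, -10
Mean of differences = 0.0000
Numerator Σ(Δy_t−Δȳ)(Δy_{t+1}−Δȳ) = -1658.0000
Denominator Σ(Δy_t−Δȳ)² = 1962.0000
r_1(Δy) = -1658.0000 / 1962.0000 = -0.845

-0.845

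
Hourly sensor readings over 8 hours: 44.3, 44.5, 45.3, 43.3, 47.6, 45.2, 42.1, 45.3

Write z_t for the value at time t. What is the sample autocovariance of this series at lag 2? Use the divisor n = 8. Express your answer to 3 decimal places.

Mean z̄ = (44.3 + 44.5 + 45.3 + 43.3 + 47.6 + 45.2 + 42.1 + 45.3)/8 = 44.7000
Σ_{t=1}^{6}(z_t−z̄)(z_{t+2}−z̄) = -6.1600
γ_2 = -6.1600 / 8 = -0.770

-0.770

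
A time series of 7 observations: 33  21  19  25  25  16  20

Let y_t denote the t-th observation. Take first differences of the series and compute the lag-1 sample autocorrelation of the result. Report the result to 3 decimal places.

-0.156

First differences Δy: -12, -2, 6, 0, -9, 4
Mean of differences = -2.1667
Numerator Σ(Δy_t−Δȳ)(Δy_{t+1}−Δȳ) = -39.5278
Denominator Σ(Δy_t−Δȳ)² = 252.8333
r_1(Δy) = -39.5278 / 252.8333 = -0.156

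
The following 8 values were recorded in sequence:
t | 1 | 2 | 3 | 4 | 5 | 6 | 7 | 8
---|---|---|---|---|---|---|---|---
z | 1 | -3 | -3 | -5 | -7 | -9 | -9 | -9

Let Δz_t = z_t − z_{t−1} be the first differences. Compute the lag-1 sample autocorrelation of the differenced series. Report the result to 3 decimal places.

First differences Δz: -4, 0, -2, -2, -2, 0, 0
Mean of differences = -1.4286
Numerator Σ(Δz_t−Δz̄)(Δz_{t+1}−Δz̄) = -2.6122
Denominator Σ(Δz_t−Δz̄)² = 13.7143
r_1(Δz) = -2.6122 / 13.7143 = -0.190

-0.190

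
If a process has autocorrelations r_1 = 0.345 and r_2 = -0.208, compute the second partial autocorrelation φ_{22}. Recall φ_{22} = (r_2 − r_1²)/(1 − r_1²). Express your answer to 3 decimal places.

-0.371

φ_{22} = (r_2 − r_1²) / (1 − r_1²)
r_1² = (0.345)² = 0.119025
Numerator = -0.208 − 0.1190 = -0.3270; denominator = 1 − 0.1190 = 0.8810
φ_{22} = -0.3270 / 0.8810 = -0.371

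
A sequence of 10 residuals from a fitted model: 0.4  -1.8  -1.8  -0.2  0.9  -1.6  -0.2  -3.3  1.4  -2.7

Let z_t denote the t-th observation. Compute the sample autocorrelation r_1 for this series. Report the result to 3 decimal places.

Mean z̄ = (0.4 − 1.8 − 1.8 − 0.2 + 0.9 − 1.6 − 0.2 − 3.3 + 1.4 − 2.7)/10 = -0.8900
Numerator Σ_{t=1}^{9}(z_t−z̄)(z_{t+1}−z̄) = -12.8261
Denominator Σ(z_t−z̄)² = 22.3090
r_1 = -12.8261 / 22.3090 = -0.575

-0.575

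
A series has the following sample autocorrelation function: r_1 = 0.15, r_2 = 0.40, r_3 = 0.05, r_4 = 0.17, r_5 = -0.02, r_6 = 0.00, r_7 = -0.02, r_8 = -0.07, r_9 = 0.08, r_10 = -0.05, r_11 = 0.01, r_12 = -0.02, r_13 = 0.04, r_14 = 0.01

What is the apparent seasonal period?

The largest autocorrelation is r_2 = 0.40, with a weaker echo at lag 4 (0.17); the remaining lags stay at or below 0.15.
The dominant spike at lag 2 indicates a seasonal period of 2.

2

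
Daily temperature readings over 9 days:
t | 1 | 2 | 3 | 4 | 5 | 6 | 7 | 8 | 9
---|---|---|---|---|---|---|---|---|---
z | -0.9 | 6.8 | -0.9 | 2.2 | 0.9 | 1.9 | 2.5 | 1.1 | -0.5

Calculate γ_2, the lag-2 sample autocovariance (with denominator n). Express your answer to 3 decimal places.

Mean z̄ = (-0.9 + 6.8 − 0.9 + 2.2 + 0.9 + 1.9 + 2.5 + 1.1 − 0.5)/9 = 1.4556
Σ_{t=1}^{7}(z_t−z̄)(z_{t+2}−z̄) = 8.3860
γ_2 = 8.3860 / 9 = 0.932

0.932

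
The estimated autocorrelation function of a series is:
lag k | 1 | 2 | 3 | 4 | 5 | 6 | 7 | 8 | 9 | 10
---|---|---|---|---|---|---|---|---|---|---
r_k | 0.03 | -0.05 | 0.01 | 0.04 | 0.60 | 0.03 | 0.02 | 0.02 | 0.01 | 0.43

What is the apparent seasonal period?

The largest autocorrelation is r_5 = 0.60, with a weaker echo at lag 10 (0.43); the remaining lags stay at or below 0.04.
The dominant spike at lag 5 indicates a seasonal period of 5.

5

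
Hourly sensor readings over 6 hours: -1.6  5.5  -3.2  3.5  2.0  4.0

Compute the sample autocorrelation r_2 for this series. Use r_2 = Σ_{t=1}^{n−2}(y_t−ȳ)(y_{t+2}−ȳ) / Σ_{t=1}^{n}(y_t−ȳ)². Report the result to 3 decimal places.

Mean ȳ = (-1.6 + 5.5 − 3.2 + 3.5 + 2.0 + 4.0)/6 = 1.7000
Deviations from mean: -3.3000, 3.8000, -4.9000, 1.8000, 0.3000, 2.3000
Σ(y_t−ȳ)(y_{t+2}−ȳ) = (16.1700) + (6.8400) + (-1.4700) + (4.1400) = 25.6800
Denominator Σ(y_t−ȳ)² = 57.9600
r_2 = 25.6800 / 57.9600 = 0.443

0.443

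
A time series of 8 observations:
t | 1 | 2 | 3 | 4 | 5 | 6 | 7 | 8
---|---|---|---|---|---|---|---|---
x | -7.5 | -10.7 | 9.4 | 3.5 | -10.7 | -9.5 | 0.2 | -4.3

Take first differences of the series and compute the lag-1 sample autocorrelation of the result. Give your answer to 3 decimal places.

First differences Δx: -3.2, 20.1, -5.9, -14.2, 1.2, 9.7, -4.5
Mean of differences = 0.4571
Numerator Σ(Δx_t−Δx̄)(Δx_{t+1}−Δx̄) = -153.3718
Denominator Σ(Δx_t−Δx̄)² = 765.0171
r_1(Δx) = -153.3718 / 765.0171 = -0.200

-0.200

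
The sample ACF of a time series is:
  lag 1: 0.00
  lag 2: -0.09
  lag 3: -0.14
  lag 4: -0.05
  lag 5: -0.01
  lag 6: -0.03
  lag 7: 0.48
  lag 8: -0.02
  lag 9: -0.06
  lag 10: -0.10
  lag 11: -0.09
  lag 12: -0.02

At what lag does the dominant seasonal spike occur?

The largest autocorrelation is r_7 = 0.48; the remaining lags stay at or below 0.00.
The dominant spike at lag 7 indicates a seasonal period of 7.

7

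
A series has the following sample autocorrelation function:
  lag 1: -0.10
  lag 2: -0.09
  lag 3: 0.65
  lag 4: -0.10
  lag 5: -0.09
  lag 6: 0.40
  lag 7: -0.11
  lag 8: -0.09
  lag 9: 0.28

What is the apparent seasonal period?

The largest autocorrelation is r_3 = 0.65, with weaker echoes at lags 6 (0.40) and 9 (0.28); the remaining lags stay at or below -0.09.
The dominant spike at lag 3 indicates a seasonal period of 3.

3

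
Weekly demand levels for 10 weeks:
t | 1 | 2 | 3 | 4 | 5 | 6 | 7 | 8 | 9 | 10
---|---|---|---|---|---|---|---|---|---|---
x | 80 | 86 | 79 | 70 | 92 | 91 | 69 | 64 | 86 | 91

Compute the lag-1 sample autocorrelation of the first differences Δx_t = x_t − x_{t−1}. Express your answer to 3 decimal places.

First differences Δx: 6, -7, -9, 22, -1, -22, -5, 22, 5
Mean of differences = 1.2222
Numerator Σ(Δx_t−Δx̄)(Δx_{t+1}−Δx̄) = -68.4938
Denominator Σ(Δx_t−Δx̄)² = 1655.5556
r_1(Δx) = -68.4938 / 1655.5556 = -0.041

-0.041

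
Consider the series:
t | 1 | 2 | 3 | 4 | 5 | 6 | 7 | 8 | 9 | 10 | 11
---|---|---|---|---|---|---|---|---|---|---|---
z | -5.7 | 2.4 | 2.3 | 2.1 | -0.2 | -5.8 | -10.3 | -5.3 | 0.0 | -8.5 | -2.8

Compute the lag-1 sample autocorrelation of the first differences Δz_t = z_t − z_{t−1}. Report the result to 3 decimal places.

First differences Δz: 8.1, -0.1, -0.2, -2.3, -5.6, -4.5, 5.0, 5.3, -8.5, 5.7
Mean of differences = 0.2900
Numerator Σ(Δz_t−Δz̄)(Δz_{t+1}−Δz̄) = -48.6731
Denominator Σ(Δz_t−Δz̄)² = 279.5490
r_1(Δz) = -48.6731 / 279.5490 = -0.174

-0.174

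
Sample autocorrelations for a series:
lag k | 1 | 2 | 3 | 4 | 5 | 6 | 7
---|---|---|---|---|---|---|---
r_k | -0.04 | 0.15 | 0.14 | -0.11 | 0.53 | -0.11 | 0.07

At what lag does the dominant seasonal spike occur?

The largest autocorrelation is r_5 = 0.53; the remaining lags stay at or below 0.15.
The dominant spike at lag 5 indicates a seasonal period of 5.

5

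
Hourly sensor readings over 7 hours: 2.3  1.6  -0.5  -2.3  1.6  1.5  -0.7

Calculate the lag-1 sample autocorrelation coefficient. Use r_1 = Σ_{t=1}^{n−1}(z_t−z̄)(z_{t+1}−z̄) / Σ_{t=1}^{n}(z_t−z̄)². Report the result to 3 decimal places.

Mean z̄ = (2.3 + 1.6 − 0.5 − 2.3 + 1.6 + 1.5 − 0.7)/7 = 0.5000
Σ(z_t−z̄)(z_{t+1}−z̄) = (1.9800) + (-1.1000) + (2.8000) + (-3.0800) + (1.1000) + (-1.2000) = 0.5000
Denominator Σ(z_t−z̄)² = 16.9400
r_1 = 0.5000 / 16.9400 = 0.030

0.030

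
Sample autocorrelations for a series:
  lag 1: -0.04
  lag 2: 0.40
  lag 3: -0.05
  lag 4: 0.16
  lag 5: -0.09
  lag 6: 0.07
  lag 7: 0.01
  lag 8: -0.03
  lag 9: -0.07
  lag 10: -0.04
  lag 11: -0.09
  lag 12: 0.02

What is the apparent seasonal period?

The largest autocorrelation is r_2 = 0.40, with a weaker echo at lag 4 (0.16); the remaining lags stay at or below 0.07.
The dominant spike at lag 2 indicates a seasonal period of 2.

2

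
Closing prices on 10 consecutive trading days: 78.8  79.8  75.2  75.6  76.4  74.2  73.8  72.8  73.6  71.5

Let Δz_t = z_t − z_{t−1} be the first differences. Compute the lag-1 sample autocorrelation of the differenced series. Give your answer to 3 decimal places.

First differences Δz: 1.0, -4.6, 0.4, 0.8, -2.2, -0.4, -1.0, 0.8, -2.1
Mean of differences = -0.8111
Numerator Σ(Δz_t−Δz̄)(Δz_{t+1}−Δz̄) = -14.7668
Denominator Σ(Δz_t−Δz̄)² = 28.0889
r_1(Δz) = -14.7668 / 28.0889 = -0.526

-0.526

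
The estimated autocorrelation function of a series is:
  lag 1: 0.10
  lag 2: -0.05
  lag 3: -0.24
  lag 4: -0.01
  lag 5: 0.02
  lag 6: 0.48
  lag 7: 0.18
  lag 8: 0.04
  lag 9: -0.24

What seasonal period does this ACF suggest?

The largest autocorrelation is r_6 = 0.48; the remaining lags stay at or below 0.18.
The dominant spike at lag 6 indicates a seasonal period of 6.

6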